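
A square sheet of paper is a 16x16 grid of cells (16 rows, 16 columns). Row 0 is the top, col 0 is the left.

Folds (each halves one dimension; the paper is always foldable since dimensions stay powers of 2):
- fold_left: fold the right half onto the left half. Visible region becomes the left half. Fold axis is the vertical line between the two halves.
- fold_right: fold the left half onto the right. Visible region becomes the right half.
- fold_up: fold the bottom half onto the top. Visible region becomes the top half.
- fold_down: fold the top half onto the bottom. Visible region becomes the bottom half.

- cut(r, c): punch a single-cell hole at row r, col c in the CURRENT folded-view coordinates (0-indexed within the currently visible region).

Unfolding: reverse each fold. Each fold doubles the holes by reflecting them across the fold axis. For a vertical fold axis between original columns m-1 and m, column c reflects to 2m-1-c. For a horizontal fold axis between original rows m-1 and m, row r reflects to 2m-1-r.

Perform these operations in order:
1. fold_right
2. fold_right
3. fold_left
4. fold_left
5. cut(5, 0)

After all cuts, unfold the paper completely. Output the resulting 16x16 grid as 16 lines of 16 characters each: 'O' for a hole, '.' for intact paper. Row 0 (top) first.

Answer: ................
................
................
................
................
OOOOOOOOOOOOOOOO
................
................
................
................
................
................
................
................
................
................

Derivation:
Op 1 fold_right: fold axis v@8; visible region now rows[0,16) x cols[8,16) = 16x8
Op 2 fold_right: fold axis v@12; visible region now rows[0,16) x cols[12,16) = 16x4
Op 3 fold_left: fold axis v@14; visible region now rows[0,16) x cols[12,14) = 16x2
Op 4 fold_left: fold axis v@13; visible region now rows[0,16) x cols[12,13) = 16x1
Op 5 cut(5, 0): punch at orig (5,12); cuts so far [(5, 12)]; region rows[0,16) x cols[12,13) = 16x1
Unfold 1 (reflect across v@13): 2 holes -> [(5, 12), (5, 13)]
Unfold 2 (reflect across v@14): 4 holes -> [(5, 12), (5, 13), (5, 14), (5, 15)]
Unfold 3 (reflect across v@12): 8 holes -> [(5, 8), (5, 9), (5, 10), (5, 11), (5, 12), (5, 13), (5, 14), (5, 15)]
Unfold 4 (reflect across v@8): 16 holes -> [(5, 0), (5, 1), (5, 2), (5, 3), (5, 4), (5, 5), (5, 6), (5, 7), (5, 8), (5, 9), (5, 10), (5, 11), (5, 12), (5, 13), (5, 14), (5, 15)]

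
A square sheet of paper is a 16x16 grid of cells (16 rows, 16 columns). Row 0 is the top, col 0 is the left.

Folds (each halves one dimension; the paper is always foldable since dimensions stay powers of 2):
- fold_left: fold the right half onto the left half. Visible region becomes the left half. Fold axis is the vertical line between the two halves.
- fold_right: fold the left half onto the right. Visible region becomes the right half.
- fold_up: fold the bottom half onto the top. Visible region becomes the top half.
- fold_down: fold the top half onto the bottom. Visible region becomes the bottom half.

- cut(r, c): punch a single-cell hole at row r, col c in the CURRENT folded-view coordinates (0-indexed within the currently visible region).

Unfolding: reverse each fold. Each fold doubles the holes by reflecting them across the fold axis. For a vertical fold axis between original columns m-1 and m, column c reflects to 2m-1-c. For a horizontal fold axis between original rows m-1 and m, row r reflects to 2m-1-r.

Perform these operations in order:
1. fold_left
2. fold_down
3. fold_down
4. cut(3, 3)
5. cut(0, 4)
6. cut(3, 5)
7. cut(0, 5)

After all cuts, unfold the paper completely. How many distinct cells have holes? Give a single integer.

Op 1 fold_left: fold axis v@8; visible region now rows[0,16) x cols[0,8) = 16x8
Op 2 fold_down: fold axis h@8; visible region now rows[8,16) x cols[0,8) = 8x8
Op 3 fold_down: fold axis h@12; visible region now rows[12,16) x cols[0,8) = 4x8
Op 4 cut(3, 3): punch at orig (15,3); cuts so far [(15, 3)]; region rows[12,16) x cols[0,8) = 4x8
Op 5 cut(0, 4): punch at orig (12,4); cuts so far [(12, 4), (15, 3)]; region rows[12,16) x cols[0,8) = 4x8
Op 6 cut(3, 5): punch at orig (15,5); cuts so far [(12, 4), (15, 3), (15, 5)]; region rows[12,16) x cols[0,8) = 4x8
Op 7 cut(0, 5): punch at orig (12,5); cuts so far [(12, 4), (12, 5), (15, 3), (15, 5)]; region rows[12,16) x cols[0,8) = 4x8
Unfold 1 (reflect across h@12): 8 holes -> [(8, 3), (8, 5), (11, 4), (11, 5), (12, 4), (12, 5), (15, 3), (15, 5)]
Unfold 2 (reflect across h@8): 16 holes -> [(0, 3), (0, 5), (3, 4), (3, 5), (4, 4), (4, 5), (7, 3), (7, 5), (8, 3), (8, 5), (11, 4), (11, 5), (12, 4), (12, 5), (15, 3), (15, 5)]
Unfold 3 (reflect across v@8): 32 holes -> [(0, 3), (0, 5), (0, 10), (0, 12), (3, 4), (3, 5), (3, 10), (3, 11), (4, 4), (4, 5), (4, 10), (4, 11), (7, 3), (7, 5), (7, 10), (7, 12), (8, 3), (8, 5), (8, 10), (8, 12), (11, 4), (11, 5), (11, 10), (11, 11), (12, 4), (12, 5), (12, 10), (12, 11), (15, 3), (15, 5), (15, 10), (15, 12)]

Answer: 32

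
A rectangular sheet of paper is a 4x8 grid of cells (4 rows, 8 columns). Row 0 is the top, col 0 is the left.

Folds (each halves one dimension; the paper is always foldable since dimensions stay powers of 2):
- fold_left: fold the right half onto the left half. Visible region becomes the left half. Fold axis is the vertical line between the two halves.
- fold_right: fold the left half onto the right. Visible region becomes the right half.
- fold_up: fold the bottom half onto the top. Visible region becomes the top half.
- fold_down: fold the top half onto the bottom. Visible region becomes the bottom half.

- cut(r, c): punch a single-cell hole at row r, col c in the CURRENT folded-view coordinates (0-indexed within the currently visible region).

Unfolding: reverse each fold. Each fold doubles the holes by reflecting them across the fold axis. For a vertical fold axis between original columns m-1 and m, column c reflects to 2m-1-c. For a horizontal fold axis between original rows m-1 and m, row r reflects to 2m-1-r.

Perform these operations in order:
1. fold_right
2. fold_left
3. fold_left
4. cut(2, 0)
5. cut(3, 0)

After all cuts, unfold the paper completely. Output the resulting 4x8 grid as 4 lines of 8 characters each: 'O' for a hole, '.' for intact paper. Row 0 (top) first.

Answer: ........
........
OOOOOOOO
OOOOOOOO

Derivation:
Op 1 fold_right: fold axis v@4; visible region now rows[0,4) x cols[4,8) = 4x4
Op 2 fold_left: fold axis v@6; visible region now rows[0,4) x cols[4,6) = 4x2
Op 3 fold_left: fold axis v@5; visible region now rows[0,4) x cols[4,5) = 4x1
Op 4 cut(2, 0): punch at orig (2,4); cuts so far [(2, 4)]; region rows[0,4) x cols[4,5) = 4x1
Op 5 cut(3, 0): punch at orig (3,4); cuts so far [(2, 4), (3, 4)]; region rows[0,4) x cols[4,5) = 4x1
Unfold 1 (reflect across v@5): 4 holes -> [(2, 4), (2, 5), (3, 4), (3, 5)]
Unfold 2 (reflect across v@6): 8 holes -> [(2, 4), (2, 5), (2, 6), (2, 7), (3, 4), (3, 5), (3, 6), (3, 7)]
Unfold 3 (reflect across v@4): 16 holes -> [(2, 0), (2, 1), (2, 2), (2, 3), (2, 4), (2, 5), (2, 6), (2, 7), (3, 0), (3, 1), (3, 2), (3, 3), (3, 4), (3, 5), (3, 6), (3, 7)]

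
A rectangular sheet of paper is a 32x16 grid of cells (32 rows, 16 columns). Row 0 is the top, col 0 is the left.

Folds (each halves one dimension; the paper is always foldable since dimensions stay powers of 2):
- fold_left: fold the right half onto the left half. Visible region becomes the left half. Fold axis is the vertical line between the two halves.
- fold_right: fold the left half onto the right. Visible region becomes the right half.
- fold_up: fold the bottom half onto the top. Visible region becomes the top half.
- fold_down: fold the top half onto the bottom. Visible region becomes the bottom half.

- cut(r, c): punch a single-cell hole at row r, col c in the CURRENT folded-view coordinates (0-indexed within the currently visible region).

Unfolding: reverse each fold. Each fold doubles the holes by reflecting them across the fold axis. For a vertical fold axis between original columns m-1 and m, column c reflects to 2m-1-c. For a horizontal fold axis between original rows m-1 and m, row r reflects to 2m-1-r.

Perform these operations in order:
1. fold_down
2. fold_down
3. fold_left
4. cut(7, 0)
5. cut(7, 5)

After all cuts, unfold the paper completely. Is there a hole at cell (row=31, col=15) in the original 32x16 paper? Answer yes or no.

Op 1 fold_down: fold axis h@16; visible region now rows[16,32) x cols[0,16) = 16x16
Op 2 fold_down: fold axis h@24; visible region now rows[24,32) x cols[0,16) = 8x16
Op 3 fold_left: fold axis v@8; visible region now rows[24,32) x cols[0,8) = 8x8
Op 4 cut(7, 0): punch at orig (31,0); cuts so far [(31, 0)]; region rows[24,32) x cols[0,8) = 8x8
Op 5 cut(7, 5): punch at orig (31,5); cuts so far [(31, 0), (31, 5)]; region rows[24,32) x cols[0,8) = 8x8
Unfold 1 (reflect across v@8): 4 holes -> [(31, 0), (31, 5), (31, 10), (31, 15)]
Unfold 2 (reflect across h@24): 8 holes -> [(16, 0), (16, 5), (16, 10), (16, 15), (31, 0), (31, 5), (31, 10), (31, 15)]
Unfold 3 (reflect across h@16): 16 holes -> [(0, 0), (0, 5), (0, 10), (0, 15), (15, 0), (15, 5), (15, 10), (15, 15), (16, 0), (16, 5), (16, 10), (16, 15), (31, 0), (31, 5), (31, 10), (31, 15)]
Holes: [(0, 0), (0, 5), (0, 10), (0, 15), (15, 0), (15, 5), (15, 10), (15, 15), (16, 0), (16, 5), (16, 10), (16, 15), (31, 0), (31, 5), (31, 10), (31, 15)]

Answer: yes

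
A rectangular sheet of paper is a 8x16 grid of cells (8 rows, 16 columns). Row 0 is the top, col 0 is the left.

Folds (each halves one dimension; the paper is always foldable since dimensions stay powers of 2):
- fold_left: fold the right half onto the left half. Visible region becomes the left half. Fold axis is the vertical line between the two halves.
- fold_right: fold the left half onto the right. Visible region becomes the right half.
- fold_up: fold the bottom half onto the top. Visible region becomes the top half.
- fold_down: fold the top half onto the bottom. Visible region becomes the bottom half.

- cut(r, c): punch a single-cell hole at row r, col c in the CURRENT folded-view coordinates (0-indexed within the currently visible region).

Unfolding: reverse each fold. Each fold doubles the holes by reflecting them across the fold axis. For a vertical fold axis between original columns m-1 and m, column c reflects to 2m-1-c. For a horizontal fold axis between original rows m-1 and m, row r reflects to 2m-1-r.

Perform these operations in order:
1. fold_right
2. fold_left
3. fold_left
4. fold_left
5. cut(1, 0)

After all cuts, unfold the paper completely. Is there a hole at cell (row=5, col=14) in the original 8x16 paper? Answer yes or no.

Answer: no

Derivation:
Op 1 fold_right: fold axis v@8; visible region now rows[0,8) x cols[8,16) = 8x8
Op 2 fold_left: fold axis v@12; visible region now rows[0,8) x cols[8,12) = 8x4
Op 3 fold_left: fold axis v@10; visible region now rows[0,8) x cols[8,10) = 8x2
Op 4 fold_left: fold axis v@9; visible region now rows[0,8) x cols[8,9) = 8x1
Op 5 cut(1, 0): punch at orig (1,8); cuts so far [(1, 8)]; region rows[0,8) x cols[8,9) = 8x1
Unfold 1 (reflect across v@9): 2 holes -> [(1, 8), (1, 9)]
Unfold 2 (reflect across v@10): 4 holes -> [(1, 8), (1, 9), (1, 10), (1, 11)]
Unfold 3 (reflect across v@12): 8 holes -> [(1, 8), (1, 9), (1, 10), (1, 11), (1, 12), (1, 13), (1, 14), (1, 15)]
Unfold 4 (reflect across v@8): 16 holes -> [(1, 0), (1, 1), (1, 2), (1, 3), (1, 4), (1, 5), (1, 6), (1, 7), (1, 8), (1, 9), (1, 10), (1, 11), (1, 12), (1, 13), (1, 14), (1, 15)]
Holes: [(1, 0), (1, 1), (1, 2), (1, 3), (1, 4), (1, 5), (1, 6), (1, 7), (1, 8), (1, 9), (1, 10), (1, 11), (1, 12), (1, 13), (1, 14), (1, 15)]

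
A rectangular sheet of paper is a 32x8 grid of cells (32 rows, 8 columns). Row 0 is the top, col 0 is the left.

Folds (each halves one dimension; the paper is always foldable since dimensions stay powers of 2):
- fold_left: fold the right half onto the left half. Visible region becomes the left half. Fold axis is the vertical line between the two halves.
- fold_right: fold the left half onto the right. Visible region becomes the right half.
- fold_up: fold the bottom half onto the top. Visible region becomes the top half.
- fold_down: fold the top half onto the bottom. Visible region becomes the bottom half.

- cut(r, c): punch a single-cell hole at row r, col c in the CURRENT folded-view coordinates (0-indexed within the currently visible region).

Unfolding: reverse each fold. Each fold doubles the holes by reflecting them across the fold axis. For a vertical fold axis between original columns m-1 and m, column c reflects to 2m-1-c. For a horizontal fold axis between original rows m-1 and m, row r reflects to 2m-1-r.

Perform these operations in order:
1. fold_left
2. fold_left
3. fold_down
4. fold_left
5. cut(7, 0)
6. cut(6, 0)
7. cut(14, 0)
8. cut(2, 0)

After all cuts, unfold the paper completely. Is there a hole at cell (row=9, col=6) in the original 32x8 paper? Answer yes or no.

Op 1 fold_left: fold axis v@4; visible region now rows[0,32) x cols[0,4) = 32x4
Op 2 fold_left: fold axis v@2; visible region now rows[0,32) x cols[0,2) = 32x2
Op 3 fold_down: fold axis h@16; visible region now rows[16,32) x cols[0,2) = 16x2
Op 4 fold_left: fold axis v@1; visible region now rows[16,32) x cols[0,1) = 16x1
Op 5 cut(7, 0): punch at orig (23,0); cuts so far [(23, 0)]; region rows[16,32) x cols[0,1) = 16x1
Op 6 cut(6, 0): punch at orig (22,0); cuts so far [(22, 0), (23, 0)]; region rows[16,32) x cols[0,1) = 16x1
Op 7 cut(14, 0): punch at orig (30,0); cuts so far [(22, 0), (23, 0), (30, 0)]; region rows[16,32) x cols[0,1) = 16x1
Op 8 cut(2, 0): punch at orig (18,0); cuts so far [(18, 0), (22, 0), (23, 0), (30, 0)]; region rows[16,32) x cols[0,1) = 16x1
Unfold 1 (reflect across v@1): 8 holes -> [(18, 0), (18, 1), (22, 0), (22, 1), (23, 0), (23, 1), (30, 0), (30, 1)]
Unfold 2 (reflect across h@16): 16 holes -> [(1, 0), (1, 1), (8, 0), (8, 1), (9, 0), (9, 1), (13, 0), (13, 1), (18, 0), (18, 1), (22, 0), (22, 1), (23, 0), (23, 1), (30, 0), (30, 1)]
Unfold 3 (reflect across v@2): 32 holes -> [(1, 0), (1, 1), (1, 2), (1, 3), (8, 0), (8, 1), (8, 2), (8, 3), (9, 0), (9, 1), (9, 2), (9, 3), (13, 0), (13, 1), (13, 2), (13, 3), (18, 0), (18, 1), (18, 2), (18, 3), (22, 0), (22, 1), (22, 2), (22, 3), (23, 0), (23, 1), (23, 2), (23, 3), (30, 0), (30, 1), (30, 2), (30, 3)]
Unfold 4 (reflect across v@4): 64 holes -> [(1, 0), (1, 1), (1, 2), (1, 3), (1, 4), (1, 5), (1, 6), (1, 7), (8, 0), (8, 1), (8, 2), (8, 3), (8, 4), (8, 5), (8, 6), (8, 7), (9, 0), (9, 1), (9, 2), (9, 3), (9, 4), (9, 5), (9, 6), (9, 7), (13, 0), (13, 1), (13, 2), (13, 3), (13, 4), (13, 5), (13, 6), (13, 7), (18, 0), (18, 1), (18, 2), (18, 3), (18, 4), (18, 5), (18, 6), (18, 7), (22, 0), (22, 1), (22, 2), (22, 3), (22, 4), (22, 5), (22, 6), (22, 7), (23, 0), (23, 1), (23, 2), (23, 3), (23, 4), (23, 5), (23, 6), (23, 7), (30, 0), (30, 1), (30, 2), (30, 3), (30, 4), (30, 5), (30, 6), (30, 7)]
Holes: [(1, 0), (1, 1), (1, 2), (1, 3), (1, 4), (1, 5), (1, 6), (1, 7), (8, 0), (8, 1), (8, 2), (8, 3), (8, 4), (8, 5), (8, 6), (8, 7), (9, 0), (9, 1), (9, 2), (9, 3), (9, 4), (9, 5), (9, 6), (9, 7), (13, 0), (13, 1), (13, 2), (13, 3), (13, 4), (13, 5), (13, 6), (13, 7), (18, 0), (18, 1), (18, 2), (18, 3), (18, 4), (18, 5), (18, 6), (18, 7), (22, 0), (22, 1), (22, 2), (22, 3), (22, 4), (22, 5), (22, 6), (22, 7), (23, 0), (23, 1), (23, 2), (23, 3), (23, 4), (23, 5), (23, 6), (23, 7), (30, 0), (30, 1), (30, 2), (30, 3), (30, 4), (30, 5), (30, 6), (30, 7)]

Answer: yes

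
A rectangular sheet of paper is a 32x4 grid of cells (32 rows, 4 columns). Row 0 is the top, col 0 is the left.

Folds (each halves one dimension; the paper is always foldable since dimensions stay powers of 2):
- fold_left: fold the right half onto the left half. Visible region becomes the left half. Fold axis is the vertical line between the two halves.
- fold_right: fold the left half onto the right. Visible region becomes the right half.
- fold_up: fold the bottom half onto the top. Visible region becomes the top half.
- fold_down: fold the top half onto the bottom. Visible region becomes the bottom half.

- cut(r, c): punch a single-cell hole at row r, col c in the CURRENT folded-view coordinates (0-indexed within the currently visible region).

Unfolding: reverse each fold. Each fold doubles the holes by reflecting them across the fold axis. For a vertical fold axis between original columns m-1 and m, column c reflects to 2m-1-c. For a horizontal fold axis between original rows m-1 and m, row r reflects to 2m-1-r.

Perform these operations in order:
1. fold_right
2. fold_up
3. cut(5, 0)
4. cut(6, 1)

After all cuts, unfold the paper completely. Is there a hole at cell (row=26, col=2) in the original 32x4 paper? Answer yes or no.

Op 1 fold_right: fold axis v@2; visible region now rows[0,32) x cols[2,4) = 32x2
Op 2 fold_up: fold axis h@16; visible region now rows[0,16) x cols[2,4) = 16x2
Op 3 cut(5, 0): punch at orig (5,2); cuts so far [(5, 2)]; region rows[0,16) x cols[2,4) = 16x2
Op 4 cut(6, 1): punch at orig (6,3); cuts so far [(5, 2), (6, 3)]; region rows[0,16) x cols[2,4) = 16x2
Unfold 1 (reflect across h@16): 4 holes -> [(5, 2), (6, 3), (25, 3), (26, 2)]
Unfold 2 (reflect across v@2): 8 holes -> [(5, 1), (5, 2), (6, 0), (6, 3), (25, 0), (25, 3), (26, 1), (26, 2)]
Holes: [(5, 1), (5, 2), (6, 0), (6, 3), (25, 0), (25, 3), (26, 1), (26, 2)]

Answer: yes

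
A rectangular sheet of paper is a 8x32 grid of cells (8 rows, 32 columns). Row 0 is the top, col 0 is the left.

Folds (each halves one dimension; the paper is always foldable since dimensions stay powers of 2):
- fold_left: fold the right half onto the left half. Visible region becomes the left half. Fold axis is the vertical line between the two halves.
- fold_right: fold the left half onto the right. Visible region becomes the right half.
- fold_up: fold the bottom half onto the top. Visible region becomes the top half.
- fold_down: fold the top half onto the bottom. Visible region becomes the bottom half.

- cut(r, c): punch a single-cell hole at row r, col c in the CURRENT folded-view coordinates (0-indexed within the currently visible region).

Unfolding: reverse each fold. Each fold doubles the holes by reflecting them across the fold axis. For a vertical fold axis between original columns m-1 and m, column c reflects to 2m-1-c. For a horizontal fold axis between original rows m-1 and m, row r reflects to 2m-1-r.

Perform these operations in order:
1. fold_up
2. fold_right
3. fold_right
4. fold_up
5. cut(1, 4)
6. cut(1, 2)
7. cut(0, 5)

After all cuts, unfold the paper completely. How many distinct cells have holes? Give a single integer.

Op 1 fold_up: fold axis h@4; visible region now rows[0,4) x cols[0,32) = 4x32
Op 2 fold_right: fold axis v@16; visible region now rows[0,4) x cols[16,32) = 4x16
Op 3 fold_right: fold axis v@24; visible region now rows[0,4) x cols[24,32) = 4x8
Op 4 fold_up: fold axis h@2; visible region now rows[0,2) x cols[24,32) = 2x8
Op 5 cut(1, 4): punch at orig (1,28); cuts so far [(1, 28)]; region rows[0,2) x cols[24,32) = 2x8
Op 6 cut(1, 2): punch at orig (1,26); cuts so far [(1, 26), (1, 28)]; region rows[0,2) x cols[24,32) = 2x8
Op 7 cut(0, 5): punch at orig (0,29); cuts so far [(0, 29), (1, 26), (1, 28)]; region rows[0,2) x cols[24,32) = 2x8
Unfold 1 (reflect across h@2): 6 holes -> [(0, 29), (1, 26), (1, 28), (2, 26), (2, 28), (3, 29)]
Unfold 2 (reflect across v@24): 12 holes -> [(0, 18), (0, 29), (1, 19), (1, 21), (1, 26), (1, 28), (2, 19), (2, 21), (2, 26), (2, 28), (3, 18), (3, 29)]
Unfold 3 (reflect across v@16): 24 holes -> [(0, 2), (0, 13), (0, 18), (0, 29), (1, 3), (1, 5), (1, 10), (1, 12), (1, 19), (1, 21), (1, 26), (1, 28), (2, 3), (2, 5), (2, 10), (2, 12), (2, 19), (2, 21), (2, 26), (2, 28), (3, 2), (3, 13), (3, 18), (3, 29)]
Unfold 4 (reflect across h@4): 48 holes -> [(0, 2), (0, 13), (0, 18), (0, 29), (1, 3), (1, 5), (1, 10), (1, 12), (1, 19), (1, 21), (1, 26), (1, 28), (2, 3), (2, 5), (2, 10), (2, 12), (2, 19), (2, 21), (2, 26), (2, 28), (3, 2), (3, 13), (3, 18), (3, 29), (4, 2), (4, 13), (4, 18), (4, 29), (5, 3), (5, 5), (5, 10), (5, 12), (5, 19), (5, 21), (5, 26), (5, 28), (6, 3), (6, 5), (6, 10), (6, 12), (6, 19), (6, 21), (6, 26), (6, 28), (7, 2), (7, 13), (7, 18), (7, 29)]

Answer: 48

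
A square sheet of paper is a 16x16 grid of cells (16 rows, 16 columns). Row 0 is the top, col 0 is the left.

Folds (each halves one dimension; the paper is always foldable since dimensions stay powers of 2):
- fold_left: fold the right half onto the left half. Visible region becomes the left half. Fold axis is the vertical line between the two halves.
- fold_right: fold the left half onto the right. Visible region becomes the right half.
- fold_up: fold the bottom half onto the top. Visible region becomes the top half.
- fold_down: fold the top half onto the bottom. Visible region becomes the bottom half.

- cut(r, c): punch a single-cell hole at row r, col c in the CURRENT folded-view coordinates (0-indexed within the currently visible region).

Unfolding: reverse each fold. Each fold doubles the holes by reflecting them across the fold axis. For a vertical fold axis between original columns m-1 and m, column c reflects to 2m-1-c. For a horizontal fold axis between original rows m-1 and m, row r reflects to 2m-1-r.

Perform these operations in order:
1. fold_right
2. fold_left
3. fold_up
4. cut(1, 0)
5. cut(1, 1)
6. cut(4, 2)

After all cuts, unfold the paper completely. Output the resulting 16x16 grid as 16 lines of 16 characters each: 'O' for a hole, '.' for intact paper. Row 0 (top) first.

Op 1 fold_right: fold axis v@8; visible region now rows[0,16) x cols[8,16) = 16x8
Op 2 fold_left: fold axis v@12; visible region now rows[0,16) x cols[8,12) = 16x4
Op 3 fold_up: fold axis h@8; visible region now rows[0,8) x cols[8,12) = 8x4
Op 4 cut(1, 0): punch at orig (1,8); cuts so far [(1, 8)]; region rows[0,8) x cols[8,12) = 8x4
Op 5 cut(1, 1): punch at orig (1,9); cuts so far [(1, 8), (1, 9)]; region rows[0,8) x cols[8,12) = 8x4
Op 6 cut(4, 2): punch at orig (4,10); cuts so far [(1, 8), (1, 9), (4, 10)]; region rows[0,8) x cols[8,12) = 8x4
Unfold 1 (reflect across h@8): 6 holes -> [(1, 8), (1, 9), (4, 10), (11, 10), (14, 8), (14, 9)]
Unfold 2 (reflect across v@12): 12 holes -> [(1, 8), (1, 9), (1, 14), (1, 15), (4, 10), (4, 13), (11, 10), (11, 13), (14, 8), (14, 9), (14, 14), (14, 15)]
Unfold 3 (reflect across v@8): 24 holes -> [(1, 0), (1, 1), (1, 6), (1, 7), (1, 8), (1, 9), (1, 14), (1, 15), (4, 2), (4, 5), (4, 10), (4, 13), (11, 2), (11, 5), (11, 10), (11, 13), (14, 0), (14, 1), (14, 6), (14, 7), (14, 8), (14, 9), (14, 14), (14, 15)]

Answer: ................
OO....OOOO....OO
................
................
..O..O....O..O..
................
................
................
................
................
................
..O..O....O..O..
................
................
OO....OOOO....OO
................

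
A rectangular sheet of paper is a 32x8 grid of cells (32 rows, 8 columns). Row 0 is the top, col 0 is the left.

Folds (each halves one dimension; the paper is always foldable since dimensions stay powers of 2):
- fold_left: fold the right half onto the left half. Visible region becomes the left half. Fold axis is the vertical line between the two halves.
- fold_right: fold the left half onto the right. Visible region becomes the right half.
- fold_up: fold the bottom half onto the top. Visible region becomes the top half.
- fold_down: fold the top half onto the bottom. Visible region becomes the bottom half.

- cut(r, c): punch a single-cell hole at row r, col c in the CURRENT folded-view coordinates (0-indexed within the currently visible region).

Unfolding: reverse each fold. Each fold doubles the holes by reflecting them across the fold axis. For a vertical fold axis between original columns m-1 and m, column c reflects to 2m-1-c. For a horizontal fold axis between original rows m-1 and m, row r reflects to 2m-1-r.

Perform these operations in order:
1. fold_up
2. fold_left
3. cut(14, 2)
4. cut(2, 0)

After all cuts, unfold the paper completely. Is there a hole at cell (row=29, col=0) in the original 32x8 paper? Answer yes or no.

Op 1 fold_up: fold axis h@16; visible region now rows[0,16) x cols[0,8) = 16x8
Op 2 fold_left: fold axis v@4; visible region now rows[0,16) x cols[0,4) = 16x4
Op 3 cut(14, 2): punch at orig (14,2); cuts so far [(14, 2)]; region rows[0,16) x cols[0,4) = 16x4
Op 4 cut(2, 0): punch at orig (2,0); cuts so far [(2, 0), (14, 2)]; region rows[0,16) x cols[0,4) = 16x4
Unfold 1 (reflect across v@4): 4 holes -> [(2, 0), (2, 7), (14, 2), (14, 5)]
Unfold 2 (reflect across h@16): 8 holes -> [(2, 0), (2, 7), (14, 2), (14, 5), (17, 2), (17, 5), (29, 0), (29, 7)]
Holes: [(2, 0), (2, 7), (14, 2), (14, 5), (17, 2), (17, 5), (29, 0), (29, 7)]

Answer: yes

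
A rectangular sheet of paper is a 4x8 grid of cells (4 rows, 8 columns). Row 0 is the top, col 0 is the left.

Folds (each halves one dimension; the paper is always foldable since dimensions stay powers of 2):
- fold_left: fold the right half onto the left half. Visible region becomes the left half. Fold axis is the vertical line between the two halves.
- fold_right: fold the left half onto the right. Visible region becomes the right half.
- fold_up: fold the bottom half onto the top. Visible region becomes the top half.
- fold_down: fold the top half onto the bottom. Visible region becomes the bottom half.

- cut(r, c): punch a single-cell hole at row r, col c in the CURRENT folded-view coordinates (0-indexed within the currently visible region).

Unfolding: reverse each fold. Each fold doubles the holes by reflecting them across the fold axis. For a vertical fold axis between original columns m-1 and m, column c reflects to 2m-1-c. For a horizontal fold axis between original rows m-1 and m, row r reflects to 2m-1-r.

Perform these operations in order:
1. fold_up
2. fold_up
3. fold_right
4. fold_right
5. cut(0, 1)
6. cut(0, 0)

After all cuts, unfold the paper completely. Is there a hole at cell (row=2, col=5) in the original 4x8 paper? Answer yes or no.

Answer: yes

Derivation:
Op 1 fold_up: fold axis h@2; visible region now rows[0,2) x cols[0,8) = 2x8
Op 2 fold_up: fold axis h@1; visible region now rows[0,1) x cols[0,8) = 1x8
Op 3 fold_right: fold axis v@4; visible region now rows[0,1) x cols[4,8) = 1x4
Op 4 fold_right: fold axis v@6; visible region now rows[0,1) x cols[6,8) = 1x2
Op 5 cut(0, 1): punch at orig (0,7); cuts so far [(0, 7)]; region rows[0,1) x cols[6,8) = 1x2
Op 6 cut(0, 0): punch at orig (0,6); cuts so far [(0, 6), (0, 7)]; region rows[0,1) x cols[6,8) = 1x2
Unfold 1 (reflect across v@6): 4 holes -> [(0, 4), (0, 5), (0, 6), (0, 7)]
Unfold 2 (reflect across v@4): 8 holes -> [(0, 0), (0, 1), (0, 2), (0, 3), (0, 4), (0, 5), (0, 6), (0, 7)]
Unfold 3 (reflect across h@1): 16 holes -> [(0, 0), (0, 1), (0, 2), (0, 3), (0, 4), (0, 5), (0, 6), (0, 7), (1, 0), (1, 1), (1, 2), (1, 3), (1, 4), (1, 5), (1, 6), (1, 7)]
Unfold 4 (reflect across h@2): 32 holes -> [(0, 0), (0, 1), (0, 2), (0, 3), (0, 4), (0, 5), (0, 6), (0, 7), (1, 0), (1, 1), (1, 2), (1, 3), (1, 4), (1, 5), (1, 6), (1, 7), (2, 0), (2, 1), (2, 2), (2, 3), (2, 4), (2, 5), (2, 6), (2, 7), (3, 0), (3, 1), (3, 2), (3, 3), (3, 4), (3, 5), (3, 6), (3, 7)]
Holes: [(0, 0), (0, 1), (0, 2), (0, 3), (0, 4), (0, 5), (0, 6), (0, 7), (1, 0), (1, 1), (1, 2), (1, 3), (1, 4), (1, 5), (1, 6), (1, 7), (2, 0), (2, 1), (2, 2), (2, 3), (2, 4), (2, 5), (2, 6), (2, 7), (3, 0), (3, 1), (3, 2), (3, 3), (3, 4), (3, 5), (3, 6), (3, 7)]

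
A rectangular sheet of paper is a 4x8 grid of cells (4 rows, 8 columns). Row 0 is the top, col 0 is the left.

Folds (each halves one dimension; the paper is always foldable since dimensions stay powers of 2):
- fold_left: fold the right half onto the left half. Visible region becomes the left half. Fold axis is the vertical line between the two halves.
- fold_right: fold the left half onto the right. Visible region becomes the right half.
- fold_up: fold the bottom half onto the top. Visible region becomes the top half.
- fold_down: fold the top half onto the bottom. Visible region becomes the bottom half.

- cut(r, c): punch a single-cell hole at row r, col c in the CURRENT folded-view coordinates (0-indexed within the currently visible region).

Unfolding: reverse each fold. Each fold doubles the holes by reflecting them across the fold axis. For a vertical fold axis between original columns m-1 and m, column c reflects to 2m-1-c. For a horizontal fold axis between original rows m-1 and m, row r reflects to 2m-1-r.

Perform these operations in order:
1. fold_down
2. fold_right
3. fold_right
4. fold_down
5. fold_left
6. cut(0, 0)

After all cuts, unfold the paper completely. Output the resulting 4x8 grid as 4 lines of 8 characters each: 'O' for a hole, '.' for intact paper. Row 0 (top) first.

Op 1 fold_down: fold axis h@2; visible region now rows[2,4) x cols[0,8) = 2x8
Op 2 fold_right: fold axis v@4; visible region now rows[2,4) x cols[4,8) = 2x4
Op 3 fold_right: fold axis v@6; visible region now rows[2,4) x cols[6,8) = 2x2
Op 4 fold_down: fold axis h@3; visible region now rows[3,4) x cols[6,8) = 1x2
Op 5 fold_left: fold axis v@7; visible region now rows[3,4) x cols[6,7) = 1x1
Op 6 cut(0, 0): punch at orig (3,6); cuts so far [(3, 6)]; region rows[3,4) x cols[6,7) = 1x1
Unfold 1 (reflect across v@7): 2 holes -> [(3, 6), (3, 7)]
Unfold 2 (reflect across h@3): 4 holes -> [(2, 6), (2, 7), (3, 6), (3, 7)]
Unfold 3 (reflect across v@6): 8 holes -> [(2, 4), (2, 5), (2, 6), (2, 7), (3, 4), (3, 5), (3, 6), (3, 7)]
Unfold 4 (reflect across v@4): 16 holes -> [(2, 0), (2, 1), (2, 2), (2, 3), (2, 4), (2, 5), (2, 6), (2, 7), (3, 0), (3, 1), (3, 2), (3, 3), (3, 4), (3, 5), (3, 6), (3, 7)]
Unfold 5 (reflect across h@2): 32 holes -> [(0, 0), (0, 1), (0, 2), (0, 3), (0, 4), (0, 5), (0, 6), (0, 7), (1, 0), (1, 1), (1, 2), (1, 3), (1, 4), (1, 5), (1, 6), (1, 7), (2, 0), (2, 1), (2, 2), (2, 3), (2, 4), (2, 5), (2, 6), (2, 7), (3, 0), (3, 1), (3, 2), (3, 3), (3, 4), (3, 5), (3, 6), (3, 7)]

Answer: OOOOOOOO
OOOOOOOO
OOOOOOOO
OOOOOOOO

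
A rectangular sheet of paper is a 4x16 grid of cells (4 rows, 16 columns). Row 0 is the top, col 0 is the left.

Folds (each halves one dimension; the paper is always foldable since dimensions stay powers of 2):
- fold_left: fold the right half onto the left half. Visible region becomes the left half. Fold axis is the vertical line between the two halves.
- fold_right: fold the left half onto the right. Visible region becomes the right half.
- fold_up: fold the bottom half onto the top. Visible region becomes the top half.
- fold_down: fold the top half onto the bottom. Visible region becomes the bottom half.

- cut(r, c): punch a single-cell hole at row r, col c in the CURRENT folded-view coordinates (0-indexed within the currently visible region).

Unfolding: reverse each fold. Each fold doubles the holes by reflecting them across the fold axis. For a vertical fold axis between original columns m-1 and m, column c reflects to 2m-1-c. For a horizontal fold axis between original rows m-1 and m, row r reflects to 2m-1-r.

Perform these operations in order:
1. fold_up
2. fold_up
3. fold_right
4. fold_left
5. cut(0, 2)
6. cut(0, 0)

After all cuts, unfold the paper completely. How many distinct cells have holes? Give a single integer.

Answer: 32

Derivation:
Op 1 fold_up: fold axis h@2; visible region now rows[0,2) x cols[0,16) = 2x16
Op 2 fold_up: fold axis h@1; visible region now rows[0,1) x cols[0,16) = 1x16
Op 3 fold_right: fold axis v@8; visible region now rows[0,1) x cols[8,16) = 1x8
Op 4 fold_left: fold axis v@12; visible region now rows[0,1) x cols[8,12) = 1x4
Op 5 cut(0, 2): punch at orig (0,10); cuts so far [(0, 10)]; region rows[0,1) x cols[8,12) = 1x4
Op 6 cut(0, 0): punch at orig (0,8); cuts so far [(0, 8), (0, 10)]; region rows[0,1) x cols[8,12) = 1x4
Unfold 1 (reflect across v@12): 4 holes -> [(0, 8), (0, 10), (0, 13), (0, 15)]
Unfold 2 (reflect across v@8): 8 holes -> [(0, 0), (0, 2), (0, 5), (0, 7), (0, 8), (0, 10), (0, 13), (0, 15)]
Unfold 3 (reflect across h@1): 16 holes -> [(0, 0), (0, 2), (0, 5), (0, 7), (0, 8), (0, 10), (0, 13), (0, 15), (1, 0), (1, 2), (1, 5), (1, 7), (1, 8), (1, 10), (1, 13), (1, 15)]
Unfold 4 (reflect across h@2): 32 holes -> [(0, 0), (0, 2), (0, 5), (0, 7), (0, 8), (0, 10), (0, 13), (0, 15), (1, 0), (1, 2), (1, 5), (1, 7), (1, 8), (1, 10), (1, 13), (1, 15), (2, 0), (2, 2), (2, 5), (2, 7), (2, 8), (2, 10), (2, 13), (2, 15), (3, 0), (3, 2), (3, 5), (3, 7), (3, 8), (3, 10), (3, 13), (3, 15)]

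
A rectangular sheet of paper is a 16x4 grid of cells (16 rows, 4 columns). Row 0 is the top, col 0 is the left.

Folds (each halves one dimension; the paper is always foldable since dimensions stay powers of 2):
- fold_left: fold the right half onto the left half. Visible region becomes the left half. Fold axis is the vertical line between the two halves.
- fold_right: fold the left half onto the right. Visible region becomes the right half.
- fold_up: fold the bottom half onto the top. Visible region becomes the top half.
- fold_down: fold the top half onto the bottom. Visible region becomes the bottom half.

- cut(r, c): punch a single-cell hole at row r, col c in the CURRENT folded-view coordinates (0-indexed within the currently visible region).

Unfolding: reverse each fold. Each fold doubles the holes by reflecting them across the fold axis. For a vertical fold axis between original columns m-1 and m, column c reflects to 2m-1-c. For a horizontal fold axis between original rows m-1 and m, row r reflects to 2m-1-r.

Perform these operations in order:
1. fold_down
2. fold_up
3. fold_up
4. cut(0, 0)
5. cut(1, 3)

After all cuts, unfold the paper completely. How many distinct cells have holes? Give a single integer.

Answer: 16

Derivation:
Op 1 fold_down: fold axis h@8; visible region now rows[8,16) x cols[0,4) = 8x4
Op 2 fold_up: fold axis h@12; visible region now rows[8,12) x cols[0,4) = 4x4
Op 3 fold_up: fold axis h@10; visible region now rows[8,10) x cols[0,4) = 2x4
Op 4 cut(0, 0): punch at orig (8,0); cuts so far [(8, 0)]; region rows[8,10) x cols[0,4) = 2x4
Op 5 cut(1, 3): punch at orig (9,3); cuts so far [(8, 0), (9, 3)]; region rows[8,10) x cols[0,4) = 2x4
Unfold 1 (reflect across h@10): 4 holes -> [(8, 0), (9, 3), (10, 3), (11, 0)]
Unfold 2 (reflect across h@12): 8 holes -> [(8, 0), (9, 3), (10, 3), (11, 0), (12, 0), (13, 3), (14, 3), (15, 0)]
Unfold 3 (reflect across h@8): 16 holes -> [(0, 0), (1, 3), (2, 3), (3, 0), (4, 0), (5, 3), (6, 3), (7, 0), (8, 0), (9, 3), (10, 3), (11, 0), (12, 0), (13, 3), (14, 3), (15, 0)]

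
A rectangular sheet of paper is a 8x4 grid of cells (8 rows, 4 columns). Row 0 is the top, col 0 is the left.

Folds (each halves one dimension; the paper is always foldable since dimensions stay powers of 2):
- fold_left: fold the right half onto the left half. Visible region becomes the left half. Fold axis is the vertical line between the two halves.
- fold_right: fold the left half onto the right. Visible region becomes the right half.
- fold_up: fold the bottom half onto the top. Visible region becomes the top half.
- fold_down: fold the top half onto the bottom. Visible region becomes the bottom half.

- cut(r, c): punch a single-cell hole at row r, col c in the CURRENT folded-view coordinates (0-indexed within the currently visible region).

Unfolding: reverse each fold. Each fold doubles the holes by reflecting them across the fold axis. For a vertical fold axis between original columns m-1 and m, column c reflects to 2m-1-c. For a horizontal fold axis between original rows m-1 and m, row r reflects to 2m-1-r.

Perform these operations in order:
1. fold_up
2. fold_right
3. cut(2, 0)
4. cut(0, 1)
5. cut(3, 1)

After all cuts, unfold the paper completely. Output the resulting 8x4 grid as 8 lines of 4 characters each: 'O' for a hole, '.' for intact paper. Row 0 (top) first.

Op 1 fold_up: fold axis h@4; visible region now rows[0,4) x cols[0,4) = 4x4
Op 2 fold_right: fold axis v@2; visible region now rows[0,4) x cols[2,4) = 4x2
Op 3 cut(2, 0): punch at orig (2,2); cuts so far [(2, 2)]; region rows[0,4) x cols[2,4) = 4x2
Op 4 cut(0, 1): punch at orig (0,3); cuts so far [(0, 3), (2, 2)]; region rows[0,4) x cols[2,4) = 4x2
Op 5 cut(3, 1): punch at orig (3,3); cuts so far [(0, 3), (2, 2), (3, 3)]; region rows[0,4) x cols[2,4) = 4x2
Unfold 1 (reflect across v@2): 6 holes -> [(0, 0), (0, 3), (2, 1), (2, 2), (3, 0), (3, 3)]
Unfold 2 (reflect across h@4): 12 holes -> [(0, 0), (0, 3), (2, 1), (2, 2), (3, 0), (3, 3), (4, 0), (4, 3), (5, 1), (5, 2), (7, 0), (7, 3)]

Answer: O..O
....
.OO.
O..O
O..O
.OO.
....
O..O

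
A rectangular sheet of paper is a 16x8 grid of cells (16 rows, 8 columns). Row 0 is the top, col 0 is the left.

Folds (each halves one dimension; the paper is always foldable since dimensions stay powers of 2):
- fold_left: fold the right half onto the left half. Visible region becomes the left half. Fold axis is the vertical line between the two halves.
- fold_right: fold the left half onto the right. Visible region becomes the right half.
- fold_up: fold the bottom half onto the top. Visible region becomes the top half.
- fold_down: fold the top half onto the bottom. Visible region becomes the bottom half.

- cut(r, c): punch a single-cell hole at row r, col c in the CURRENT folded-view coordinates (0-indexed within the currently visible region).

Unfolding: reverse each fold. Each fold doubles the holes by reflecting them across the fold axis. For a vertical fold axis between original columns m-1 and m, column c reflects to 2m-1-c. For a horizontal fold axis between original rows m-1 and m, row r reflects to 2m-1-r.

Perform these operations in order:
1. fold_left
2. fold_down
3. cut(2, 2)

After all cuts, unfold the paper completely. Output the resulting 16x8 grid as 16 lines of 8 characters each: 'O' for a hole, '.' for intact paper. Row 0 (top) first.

Answer: ........
........
........
........
........
..O..O..
........
........
........
........
..O..O..
........
........
........
........
........

Derivation:
Op 1 fold_left: fold axis v@4; visible region now rows[0,16) x cols[0,4) = 16x4
Op 2 fold_down: fold axis h@8; visible region now rows[8,16) x cols[0,4) = 8x4
Op 3 cut(2, 2): punch at orig (10,2); cuts so far [(10, 2)]; region rows[8,16) x cols[0,4) = 8x4
Unfold 1 (reflect across h@8): 2 holes -> [(5, 2), (10, 2)]
Unfold 2 (reflect across v@4): 4 holes -> [(5, 2), (5, 5), (10, 2), (10, 5)]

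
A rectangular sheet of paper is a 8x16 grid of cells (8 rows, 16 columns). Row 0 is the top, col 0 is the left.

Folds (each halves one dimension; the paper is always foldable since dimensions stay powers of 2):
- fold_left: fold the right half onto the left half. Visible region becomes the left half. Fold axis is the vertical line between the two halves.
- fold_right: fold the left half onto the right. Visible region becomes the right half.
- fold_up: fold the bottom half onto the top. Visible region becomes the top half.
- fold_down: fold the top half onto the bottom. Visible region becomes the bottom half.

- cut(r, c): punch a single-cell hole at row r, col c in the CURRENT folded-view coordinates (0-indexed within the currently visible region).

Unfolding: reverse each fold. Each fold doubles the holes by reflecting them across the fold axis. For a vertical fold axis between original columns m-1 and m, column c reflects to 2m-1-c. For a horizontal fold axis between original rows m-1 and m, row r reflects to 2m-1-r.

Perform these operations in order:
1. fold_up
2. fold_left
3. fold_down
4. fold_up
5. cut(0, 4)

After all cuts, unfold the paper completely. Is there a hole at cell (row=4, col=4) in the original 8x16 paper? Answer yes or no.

Answer: yes

Derivation:
Op 1 fold_up: fold axis h@4; visible region now rows[0,4) x cols[0,16) = 4x16
Op 2 fold_left: fold axis v@8; visible region now rows[0,4) x cols[0,8) = 4x8
Op 3 fold_down: fold axis h@2; visible region now rows[2,4) x cols[0,8) = 2x8
Op 4 fold_up: fold axis h@3; visible region now rows[2,3) x cols[0,8) = 1x8
Op 5 cut(0, 4): punch at orig (2,4); cuts so far [(2, 4)]; region rows[2,3) x cols[0,8) = 1x8
Unfold 1 (reflect across h@3): 2 holes -> [(2, 4), (3, 4)]
Unfold 2 (reflect across h@2): 4 holes -> [(0, 4), (1, 4), (2, 4), (3, 4)]
Unfold 3 (reflect across v@8): 8 holes -> [(0, 4), (0, 11), (1, 4), (1, 11), (2, 4), (2, 11), (3, 4), (3, 11)]
Unfold 4 (reflect across h@4): 16 holes -> [(0, 4), (0, 11), (1, 4), (1, 11), (2, 4), (2, 11), (3, 4), (3, 11), (4, 4), (4, 11), (5, 4), (5, 11), (6, 4), (6, 11), (7, 4), (7, 11)]
Holes: [(0, 4), (0, 11), (1, 4), (1, 11), (2, 4), (2, 11), (3, 4), (3, 11), (4, 4), (4, 11), (5, 4), (5, 11), (6, 4), (6, 11), (7, 4), (7, 11)]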